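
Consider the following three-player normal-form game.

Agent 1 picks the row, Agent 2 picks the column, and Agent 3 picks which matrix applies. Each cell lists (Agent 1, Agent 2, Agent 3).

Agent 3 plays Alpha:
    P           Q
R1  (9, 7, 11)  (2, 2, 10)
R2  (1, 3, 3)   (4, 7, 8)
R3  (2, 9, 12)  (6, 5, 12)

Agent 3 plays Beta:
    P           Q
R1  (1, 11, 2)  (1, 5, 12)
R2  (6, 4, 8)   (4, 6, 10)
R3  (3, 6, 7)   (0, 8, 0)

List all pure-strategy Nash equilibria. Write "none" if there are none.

Pure-strategy Nash equilibria: (R1, P, Alpha) and (R2, Q, Beta)

(R1, P, Alpha): Agent 1 gets 9, best alternative 2; Agent 2 gets 7, best alternative 2; Agent 3 gets 11, best alternative 2. No profitable deviation — NE.
(R1, P, Beta): Agent 1 can switch to R2 (1 → 6). Not NE.
(R1, Q, Alpha): Agent 1 can switch to R2 (2 → 4). Not NE.
(R1, Q, Beta): Agent 1 can switch to R2 (1 → 4). Not NE.
(R2, P, Alpha): Agent 1 can switch to R1 (1 → 9). Not NE.
(R2, P, Beta): Agent 2 can switch to Q (4 → 6). Not NE.
(R2, Q, Alpha): Agent 1 can switch to R3 (4 → 6). Not NE.
(R2, Q, Beta): Agent 1 gets 4, best alternative 1; Agent 2 gets 6, best alternative 4; Agent 3 gets 10, best alternative 8. No profitable deviation — NE.
(R3, P, Alpha): Agent 1 can switch to R1 (2 → 9). Not NE.
(R3, P, Beta): Agent 1 can switch to R2 (3 → 6). Not NE.
(The remaining 2 profiles each have a profitable deviation by the same check.)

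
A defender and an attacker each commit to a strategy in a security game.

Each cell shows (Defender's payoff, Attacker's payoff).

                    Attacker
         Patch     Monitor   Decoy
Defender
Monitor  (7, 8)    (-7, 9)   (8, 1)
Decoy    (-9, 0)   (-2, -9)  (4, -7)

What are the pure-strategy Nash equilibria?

Check each profile: it is a Nash equilibrium iff no player can strictly gain by switching unilaterally.
(Monitor, Patch): Attacker can switch to Monitor (8 → 9). Not NE.
(Monitor, Monitor): Defender can switch to Decoy (-7 → -2). Not NE.
(Monitor, Decoy): Attacker can switch to Patch (1 → 8). Not NE.
(Decoy, Patch): Defender can switch to Monitor (-9 → 7). Not NE.
(Decoy, Monitor): Attacker can switch to Patch (-9 → 0). Not NE.
(Decoy, Decoy): Defender can switch to Monitor (4 → 8). Not NE.

none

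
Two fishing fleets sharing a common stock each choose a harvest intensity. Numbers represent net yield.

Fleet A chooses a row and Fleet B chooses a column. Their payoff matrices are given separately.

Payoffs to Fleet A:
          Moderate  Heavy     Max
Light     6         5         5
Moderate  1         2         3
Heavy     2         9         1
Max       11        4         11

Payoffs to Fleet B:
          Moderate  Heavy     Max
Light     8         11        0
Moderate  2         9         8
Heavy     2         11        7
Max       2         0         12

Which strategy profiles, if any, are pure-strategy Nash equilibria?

(Light, Moderate): Fleet A can switch to Max (6 → 11). Not NE.
(Light, Heavy): Fleet A can switch to Heavy (5 → 9). Not NE.
(Light, Max): Fleet A can switch to Max (5 → 11). Not NE.
(Moderate, Moderate): Fleet A can switch to Light (1 → 6). Not NE.
(Moderate, Heavy): Fleet A can switch to Light (2 → 5). Not NE.
(Moderate, Max): Fleet A can switch to Light (3 → 5). Not NE.
(Heavy, Moderate): Fleet A can switch to Light (2 → 6). Not NE.
(Heavy, Heavy): Fleet A gets 9, best alternative 5; Fleet B gets 11, best alternative 7. No profitable deviation — NE.
(Heavy, Max): Fleet A can switch to Light (1 → 5). Not NE.
(Max, Moderate): Fleet B can switch to Max (2 → 12). Not NE.
(Max, Heavy): Fleet A can switch to Light (4 → 5). Not NE.
(Max, Max): Fleet A gets 11, best alternative 5; Fleet B gets 12, best alternative 2. No profitable deviation — NE.

Pure-strategy Nash equilibria: (Heavy, Heavy), (Max, Max)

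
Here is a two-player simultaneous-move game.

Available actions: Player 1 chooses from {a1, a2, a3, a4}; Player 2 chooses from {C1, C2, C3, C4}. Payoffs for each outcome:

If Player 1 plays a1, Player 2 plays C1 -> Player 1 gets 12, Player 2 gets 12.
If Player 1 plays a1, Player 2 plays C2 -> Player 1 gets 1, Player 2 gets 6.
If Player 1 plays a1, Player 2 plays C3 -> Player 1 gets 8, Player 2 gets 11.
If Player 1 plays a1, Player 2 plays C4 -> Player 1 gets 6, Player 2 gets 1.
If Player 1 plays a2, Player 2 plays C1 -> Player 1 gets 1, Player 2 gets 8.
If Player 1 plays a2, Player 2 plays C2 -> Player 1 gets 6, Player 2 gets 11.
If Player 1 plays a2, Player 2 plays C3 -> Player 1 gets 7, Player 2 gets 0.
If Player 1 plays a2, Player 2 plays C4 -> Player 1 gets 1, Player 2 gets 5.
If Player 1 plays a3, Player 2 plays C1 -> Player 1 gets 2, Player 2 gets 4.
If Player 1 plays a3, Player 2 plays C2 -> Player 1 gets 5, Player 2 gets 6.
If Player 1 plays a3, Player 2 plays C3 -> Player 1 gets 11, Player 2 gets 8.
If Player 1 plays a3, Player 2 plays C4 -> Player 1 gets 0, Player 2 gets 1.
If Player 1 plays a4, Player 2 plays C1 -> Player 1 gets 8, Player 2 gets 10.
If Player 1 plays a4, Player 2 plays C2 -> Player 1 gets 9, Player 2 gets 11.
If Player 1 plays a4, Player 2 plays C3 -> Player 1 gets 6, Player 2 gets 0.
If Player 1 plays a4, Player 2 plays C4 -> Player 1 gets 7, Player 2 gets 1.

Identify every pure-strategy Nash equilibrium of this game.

Player 1 against C1: payoffs 12, 1, 2, 8 → best response a1.
Player 1 against C2: payoffs 1, 6, 5, 9 → best response a4.
Player 1 against C3: payoffs 8, 7, 11, 6 → best response a3.
Player 1 against C4: payoffs 6, 1, 0, 7 → best response a4.
Player 2 against a1: payoffs 12, 6, 11, 1 → best response C1.
Player 2 against a2: payoffs 8, 11, 0, 5 → best response C2.
Player 2 against a3: payoffs 4, 6, 8, 1 → best response C3.
Player 2 against a4: payoffs 10, 11, 0, 1 → best response C2.
Mutual best responses: (a1, C1); (a3, C3); (a4, C2).

Pure-strategy Nash equilibria: (a1, C1) and (a3, C3) and (a4, C2)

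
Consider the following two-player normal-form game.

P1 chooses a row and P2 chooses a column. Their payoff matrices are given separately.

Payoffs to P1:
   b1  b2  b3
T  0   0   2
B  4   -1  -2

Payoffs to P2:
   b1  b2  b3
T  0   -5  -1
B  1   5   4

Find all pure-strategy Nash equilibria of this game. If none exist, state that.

No pure-strategy Nash equilibrium.

For each strategy profile, look for a profitable unilateral deviation.
(T, b1): P1 can switch to B (0 → 4). Not NE.
(T, b2): P2 can switch to b1 (-5 → 0). Not NE.
(T, b3): P2 can switch to b1 (-1 → 0). Not NE.
(B, b1): P2 can switch to b2 (1 → 5). Not NE.
(B, b2): P1 can switch to T (-1 → 0). Not NE.
(B, b3): P1 can switch to T (-2 → 2). Not NE.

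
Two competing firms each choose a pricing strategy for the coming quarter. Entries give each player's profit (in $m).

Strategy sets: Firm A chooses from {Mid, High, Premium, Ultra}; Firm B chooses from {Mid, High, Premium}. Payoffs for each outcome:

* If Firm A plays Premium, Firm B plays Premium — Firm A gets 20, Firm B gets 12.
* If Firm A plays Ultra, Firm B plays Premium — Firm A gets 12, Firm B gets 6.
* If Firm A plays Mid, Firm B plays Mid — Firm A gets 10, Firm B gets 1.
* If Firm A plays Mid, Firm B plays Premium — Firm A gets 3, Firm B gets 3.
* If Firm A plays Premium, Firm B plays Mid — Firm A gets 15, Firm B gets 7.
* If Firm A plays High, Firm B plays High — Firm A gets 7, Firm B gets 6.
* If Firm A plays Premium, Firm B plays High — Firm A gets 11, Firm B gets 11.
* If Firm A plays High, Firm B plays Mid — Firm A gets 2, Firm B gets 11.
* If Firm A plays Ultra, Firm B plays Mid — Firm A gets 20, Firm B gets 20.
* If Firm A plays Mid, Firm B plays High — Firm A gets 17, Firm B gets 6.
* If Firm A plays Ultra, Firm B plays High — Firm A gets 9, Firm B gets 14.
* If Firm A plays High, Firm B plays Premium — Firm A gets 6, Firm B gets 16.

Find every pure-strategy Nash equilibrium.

The pure Nash equilibria are (Mid, High); (Premium, Premium); (Ultra, Mid).

(Mid, Mid): Firm A can switch to Premium (10 → 15). Not NE.
(Mid, High): Firm A gets 17, best alternative 11; Firm B gets 6, best alternative 3. No profitable deviation — NE.
(Mid, Premium): Firm A can switch to High (3 → 6). Not NE.
(High, Mid): Firm A can switch to Mid (2 → 10). Not NE.
(High, High): Firm A can switch to Mid (7 → 17). Not NE.
(High, Premium): Firm A can switch to Premium (6 → 20). Not NE.
(Premium, Mid): Firm A can switch to Ultra (15 → 20). Not NE.
(Premium, Premium): Firm A gets 20, best alternative 12; Firm B gets 12, best alternative 11. No profitable deviation — NE.
(Ultra, Mid): Firm A gets 20, best alternative 15; Firm B gets 20, best alternative 14. No profitable deviation — NE.
(The remaining 3 profiles each have a profitable deviation by the same check.)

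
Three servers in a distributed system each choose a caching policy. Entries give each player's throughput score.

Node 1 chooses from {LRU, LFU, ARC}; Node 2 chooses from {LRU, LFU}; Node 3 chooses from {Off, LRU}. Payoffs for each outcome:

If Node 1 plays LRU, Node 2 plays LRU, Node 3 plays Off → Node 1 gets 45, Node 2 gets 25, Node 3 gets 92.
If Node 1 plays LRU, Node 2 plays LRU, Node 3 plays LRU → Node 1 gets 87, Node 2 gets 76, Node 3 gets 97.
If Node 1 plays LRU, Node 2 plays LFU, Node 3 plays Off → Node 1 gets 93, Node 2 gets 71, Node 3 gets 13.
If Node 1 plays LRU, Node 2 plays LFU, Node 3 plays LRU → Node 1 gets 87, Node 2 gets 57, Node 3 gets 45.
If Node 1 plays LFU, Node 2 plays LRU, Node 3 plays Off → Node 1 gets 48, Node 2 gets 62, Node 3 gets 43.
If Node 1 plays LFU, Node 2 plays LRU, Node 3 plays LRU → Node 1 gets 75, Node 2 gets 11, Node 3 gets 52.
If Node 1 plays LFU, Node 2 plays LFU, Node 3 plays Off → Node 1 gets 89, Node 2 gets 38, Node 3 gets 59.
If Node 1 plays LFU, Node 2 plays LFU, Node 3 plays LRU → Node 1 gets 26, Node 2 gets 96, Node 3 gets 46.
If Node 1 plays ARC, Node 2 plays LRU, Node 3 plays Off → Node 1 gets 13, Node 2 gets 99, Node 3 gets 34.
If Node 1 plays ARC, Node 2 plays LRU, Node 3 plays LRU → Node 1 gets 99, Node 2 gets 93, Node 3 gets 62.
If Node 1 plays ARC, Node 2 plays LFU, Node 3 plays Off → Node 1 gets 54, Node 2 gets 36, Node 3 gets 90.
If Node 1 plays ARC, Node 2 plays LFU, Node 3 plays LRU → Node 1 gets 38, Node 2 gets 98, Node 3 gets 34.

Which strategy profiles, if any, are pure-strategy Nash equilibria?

(LRU, LRU, Off): Node 1 can switch to LFU (45 → 48). Not NE.
(LRU, LRU, LRU): Node 1 can switch to ARC (87 → 99). Not NE.
(LRU, LFU, Off): Node 3 can switch to LRU (13 → 45). Not NE.
(LRU, LFU, LRU): Node 2 can switch to LRU (57 → 76). Not NE.
(LFU, LRU, Off): Node 3 can switch to LRU (43 → 52). Not NE.
(LFU, LRU, LRU): Node 1 can switch to LRU (75 → 87). Not NE.
(LFU, LFU, Off): Node 1 can switch to LRU (89 → 93). Not NE.
(LFU, LFU, LRU): Node 1 can switch to LRU (26 → 87). Not NE.
(ARC, LRU, Off): Node 1 can switch to LRU (13 → 45). Not NE.
(ARC, LRU, LRU): Node 2 can switch to LFU (93 → 98). Not NE.
(ARC, LFU, Off): Node 1 can switch to LRU (54 → 93). Not NE.
(ARC, LFU, LRU): Node 1 can switch to LRU (38 → 87). Not NE.

none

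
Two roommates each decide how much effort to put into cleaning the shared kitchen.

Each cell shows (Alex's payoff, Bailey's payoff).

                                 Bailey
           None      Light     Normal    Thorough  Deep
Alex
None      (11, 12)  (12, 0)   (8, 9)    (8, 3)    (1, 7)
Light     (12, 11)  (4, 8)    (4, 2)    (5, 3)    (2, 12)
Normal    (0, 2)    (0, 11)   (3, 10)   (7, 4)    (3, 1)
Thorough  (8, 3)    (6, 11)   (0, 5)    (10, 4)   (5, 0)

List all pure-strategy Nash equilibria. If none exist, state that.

There is no pure-strategy Nash equilibrium.

(None, None): Alex can switch to Light (11 → 12). Not NE.
(None, Light): Bailey can switch to None (0 → 12). Not NE.
(None, Normal): Bailey can switch to None (9 → 12). Not NE.
(None, Thorough): Alex can switch to Thorough (8 → 10). Not NE.
(None, Deep): Alex can switch to Light (1 → 2). Not NE.
(Light, None): Bailey can switch to Deep (11 → 12). Not NE.
(Light, Light): Alex can switch to None (4 → 12). Not NE.
(Light, Normal): Alex can switch to None (4 → 8). Not NE.
(Light, Thorough): Alex can switch to None (5 → 8). Not NE.
(Light, Deep): Alex can switch to Normal (2 → 3). Not NE.
(Normal, None): Alex can switch to None (0 → 11). Not NE.
(Normal, Light): Alex can switch to None (0 → 12). Not NE.
(The remaining 8 profiles each have a profitable deviation by the same check.)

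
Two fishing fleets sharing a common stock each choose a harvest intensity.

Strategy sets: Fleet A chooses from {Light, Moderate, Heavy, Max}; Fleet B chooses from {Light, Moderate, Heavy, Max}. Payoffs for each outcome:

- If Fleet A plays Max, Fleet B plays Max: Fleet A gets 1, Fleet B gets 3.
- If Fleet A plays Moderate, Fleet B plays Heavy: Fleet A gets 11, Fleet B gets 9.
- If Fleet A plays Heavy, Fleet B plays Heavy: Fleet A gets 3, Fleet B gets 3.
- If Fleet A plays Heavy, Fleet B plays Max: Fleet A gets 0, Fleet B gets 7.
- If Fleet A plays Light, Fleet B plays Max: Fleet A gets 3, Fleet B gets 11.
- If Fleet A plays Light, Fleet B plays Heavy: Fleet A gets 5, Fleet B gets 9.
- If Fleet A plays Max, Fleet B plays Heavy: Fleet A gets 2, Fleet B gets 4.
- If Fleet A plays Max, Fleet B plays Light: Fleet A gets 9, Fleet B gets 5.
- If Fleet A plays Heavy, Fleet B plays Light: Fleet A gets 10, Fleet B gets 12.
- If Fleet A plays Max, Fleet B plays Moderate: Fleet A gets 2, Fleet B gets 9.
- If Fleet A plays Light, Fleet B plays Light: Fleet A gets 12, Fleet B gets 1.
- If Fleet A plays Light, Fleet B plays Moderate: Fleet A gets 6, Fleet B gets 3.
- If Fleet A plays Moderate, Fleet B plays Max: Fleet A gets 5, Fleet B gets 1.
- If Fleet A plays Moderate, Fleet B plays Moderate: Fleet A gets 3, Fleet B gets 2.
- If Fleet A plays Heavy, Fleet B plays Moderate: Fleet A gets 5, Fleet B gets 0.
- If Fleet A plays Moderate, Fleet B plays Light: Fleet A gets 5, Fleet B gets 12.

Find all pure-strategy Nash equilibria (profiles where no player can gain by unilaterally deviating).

Fleet A against Light: payoffs 12, 5, 10, 9 → best response Light.
Fleet A against Moderate: payoffs 6, 3, 5, 2 → best response Light.
Fleet A against Heavy: payoffs 5, 11, 3, 2 → best response Moderate.
Fleet A against Max: payoffs 3, 5, 0, 1 → best response Moderate.
Fleet B against Light: payoffs 1, 3, 9, 11 → best response Max.
Fleet B against Moderate: payoffs 12, 2, 9, 1 → best response Light.
Fleet B against Heavy: payoffs 12, 0, 3, 7 → best response Light.
Fleet B against Max: payoffs 5, 9, 4, 3 → best response Moderate.
No profile is a mutual best response for all players.

This game has no pure Nash equilibrium.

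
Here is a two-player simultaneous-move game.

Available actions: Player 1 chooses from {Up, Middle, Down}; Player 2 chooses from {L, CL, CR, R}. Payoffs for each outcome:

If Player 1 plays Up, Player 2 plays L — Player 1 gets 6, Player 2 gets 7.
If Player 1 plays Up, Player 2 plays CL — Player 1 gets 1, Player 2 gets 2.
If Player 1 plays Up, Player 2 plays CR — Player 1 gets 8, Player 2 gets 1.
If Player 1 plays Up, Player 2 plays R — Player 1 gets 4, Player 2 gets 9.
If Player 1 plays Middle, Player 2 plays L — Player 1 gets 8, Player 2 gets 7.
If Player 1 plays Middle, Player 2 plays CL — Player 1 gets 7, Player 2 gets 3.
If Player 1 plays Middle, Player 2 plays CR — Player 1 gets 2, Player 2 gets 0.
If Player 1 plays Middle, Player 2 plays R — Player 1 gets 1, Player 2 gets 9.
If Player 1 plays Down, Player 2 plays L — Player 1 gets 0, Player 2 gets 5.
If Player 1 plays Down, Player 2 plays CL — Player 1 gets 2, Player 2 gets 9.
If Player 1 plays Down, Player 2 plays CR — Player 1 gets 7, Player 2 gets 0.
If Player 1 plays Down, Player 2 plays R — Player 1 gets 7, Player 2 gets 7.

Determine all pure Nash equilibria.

For each player, find the best response to each opponent profile; mutual best responses are the pure NE.
Player 1 against L: payoffs 6, 8, 0 → best response Middle.
Player 1 against CL: payoffs 1, 7, 2 → best response Middle.
Player 1 against CR: payoffs 8, 2, 7 → best response Up.
Player 1 against R: payoffs 4, 1, 7 → best response Down.
Player 2 against Up: payoffs 7, 2, 1, 9 → best response R.
Player 2 against Middle: payoffs 7, 3, 0, 9 → best response R.
Player 2 against Down: payoffs 5, 9, 0, 7 → best response CL.
No profile is a mutual best response for all players.

There is no pure-strategy Nash equilibrium.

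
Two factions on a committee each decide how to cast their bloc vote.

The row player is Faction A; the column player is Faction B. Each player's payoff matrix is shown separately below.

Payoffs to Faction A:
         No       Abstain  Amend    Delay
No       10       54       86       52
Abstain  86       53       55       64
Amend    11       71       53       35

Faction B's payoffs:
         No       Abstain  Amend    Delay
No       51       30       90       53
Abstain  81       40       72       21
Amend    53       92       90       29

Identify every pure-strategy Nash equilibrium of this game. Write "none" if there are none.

(No, No): Faction A can switch to Abstain (10 → 86). Not NE.
(No, Abstain): Faction A can switch to Amend (54 → 71). Not NE.
(No, Amend): Faction A gets 86, best alternative 55; Faction B gets 90, best alternative 53. No profitable deviation — NE.
(No, Delay): Faction A can switch to Abstain (52 → 64). Not NE.
(Abstain, No): Faction A gets 86, best alternative 11; Faction B gets 81, best alternative 72. No profitable deviation — NE.
(Abstain, Abstain): Faction A can switch to No (53 → 54). Not NE.
(Abstain, Amend): Faction A can switch to No (55 → 86). Not NE.
(Abstain, Delay): Faction B can switch to No (21 → 81). Not NE.
(Amend, Abstain): Faction A gets 71, best alternative 54; Faction B gets 92, best alternative 90. No profitable deviation — NE.
(The remaining 3 profiles each have a profitable deviation by the same check.)

The pure Nash equilibria are (No, Amend), (Abstain, No), (Amend, Abstain).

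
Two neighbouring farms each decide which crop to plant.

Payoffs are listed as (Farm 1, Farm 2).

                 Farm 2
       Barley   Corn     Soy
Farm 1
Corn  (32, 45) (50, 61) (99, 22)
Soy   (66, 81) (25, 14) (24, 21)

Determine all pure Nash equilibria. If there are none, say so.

For each player, find the best response to each opponent profile; mutual best responses are the pure NE.
Farm 1 against Barley: payoffs 32, 66 → best response Soy.
Farm 1 against Corn: payoffs 50, 25 → best response Corn.
Farm 1 against Soy: payoffs 99, 24 → best response Corn.
Farm 2 against Corn: payoffs 45, 61, 22 → best response Corn.
Farm 2 against Soy: payoffs 81, 14, 21 → best response Barley.
Mutual best responses: (Corn, Corn); (Soy, Barley).

The pure Nash equilibria are (Corn, Corn) and (Soy, Barley).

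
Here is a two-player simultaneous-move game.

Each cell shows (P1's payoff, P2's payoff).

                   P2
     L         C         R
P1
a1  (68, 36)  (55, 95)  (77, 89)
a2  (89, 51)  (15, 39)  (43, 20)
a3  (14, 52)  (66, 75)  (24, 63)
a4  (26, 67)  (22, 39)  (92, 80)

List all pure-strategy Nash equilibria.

(a2, L), (a3, C), (a4, R)

For each player, find the best response to each opponent profile; mutual best responses are the pure NE.
P1 against L: payoffs 68, 89, 14, 26 → best response a2.
P1 against C: payoffs 55, 15, 66, 22 → best response a3.
P1 against R: payoffs 77, 43, 24, 92 → best response a4.
P2 against a1: payoffs 36, 95, 89 → best response C.
P2 against a2: payoffs 51, 39, 20 → best response L.
P2 against a3: payoffs 52, 75, 63 → best response C.
P2 against a4: payoffs 67, 39, 80 → best response R.
Mutual best responses: (a2, L); (a3, C); (a4, R).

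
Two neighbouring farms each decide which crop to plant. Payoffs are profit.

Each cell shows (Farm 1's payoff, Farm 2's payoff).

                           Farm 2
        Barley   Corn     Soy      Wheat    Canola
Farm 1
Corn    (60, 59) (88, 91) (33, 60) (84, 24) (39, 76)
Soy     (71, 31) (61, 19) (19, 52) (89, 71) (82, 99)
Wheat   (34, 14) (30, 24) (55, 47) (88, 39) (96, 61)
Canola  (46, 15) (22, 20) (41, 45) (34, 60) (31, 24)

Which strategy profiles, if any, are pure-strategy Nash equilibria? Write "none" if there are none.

Pure-strategy Nash equilibria: (Corn, Corn), (Wheat, Canola)

For each player, find the best response to each opponent profile; mutual best responses are the pure NE.
Farm 1 against Barley: payoffs 60, 71, 34, 46 → best response Soy.
Farm 1 against Corn: payoffs 88, 61, 30, 22 → best response Corn.
Farm 1 against Soy: payoffs 33, 19, 55, 41 → best response Wheat.
Farm 1 against Wheat: payoffs 84, 89, 88, 34 → best response Soy.
Farm 1 against Canola: payoffs 39, 82, 96, 31 → best response Wheat.
Farm 2 against Corn: payoffs 59, 91, 60, 24, 76 → best response Corn.
Farm 2 against Soy: payoffs 31, 19, 52, 71, 99 → best response Canola.
Farm 2 against Wheat: payoffs 14, 24, 47, 39, 61 → best response Canola.
Farm 2 against Canola: payoffs 15, 20, 45, 60, 24 → best response Wheat.
Mutual best responses: (Corn, Corn); (Wheat, Canola).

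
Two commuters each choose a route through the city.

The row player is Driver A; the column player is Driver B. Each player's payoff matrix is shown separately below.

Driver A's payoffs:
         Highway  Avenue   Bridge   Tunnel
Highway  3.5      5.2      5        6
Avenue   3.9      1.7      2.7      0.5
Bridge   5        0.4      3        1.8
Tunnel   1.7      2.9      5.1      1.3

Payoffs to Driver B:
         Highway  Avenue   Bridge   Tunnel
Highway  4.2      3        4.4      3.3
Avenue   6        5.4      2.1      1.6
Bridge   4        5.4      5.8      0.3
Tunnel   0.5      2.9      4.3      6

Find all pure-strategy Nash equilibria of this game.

No pure-strategy Nash equilibrium.

For each player, find the best response to each opponent profile; mutual best responses are the pure NE.
Driver A against Highway: payoffs 3.5, 3.9, 5, 1.7 → best response Bridge.
Driver A against Avenue: payoffs 5.2, 1.7, 0.4, 2.9 → best response Highway.
Driver A against Bridge: payoffs 5, 2.7, 3, 5.1 → best response Tunnel.
Driver A against Tunnel: payoffs 6, 0.5, 1.8, 1.3 → best response Highway.
Driver B against Highway: payoffs 4.2, 3, 4.4, 3.3 → best response Bridge.
Driver B against Avenue: payoffs 6, 5.4, 2.1, 1.6 → best response Highway.
Driver B against Bridge: payoffs 4, 5.4, 5.8, 0.3 → best response Bridge.
Driver B against Tunnel: payoffs 0.5, 2.9, 4.3, 6 → best response Tunnel.
No profile is a mutual best response for all players.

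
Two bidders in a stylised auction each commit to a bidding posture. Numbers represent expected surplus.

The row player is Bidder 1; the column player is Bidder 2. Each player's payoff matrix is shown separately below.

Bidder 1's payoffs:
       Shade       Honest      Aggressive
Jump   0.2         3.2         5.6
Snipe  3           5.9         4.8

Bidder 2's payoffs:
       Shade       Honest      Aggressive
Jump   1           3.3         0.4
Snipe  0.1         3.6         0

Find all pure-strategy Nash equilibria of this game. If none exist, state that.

(Snipe, Honest)

(Jump, Shade): Bidder 1 can switch to Snipe (0.2 → 3). Not NE.
(Jump, Honest): Bidder 1 can switch to Snipe (3.2 → 5.9). Not NE.
(Jump, Aggressive): Bidder 2 can switch to Shade (0.4 → 1). Not NE.
(Snipe, Shade): Bidder 2 can switch to Honest (0.1 → 3.6). Not NE.
(Snipe, Honest): Bidder 1 gets 5.9, best alternative 3.2; Bidder 2 gets 3.6, best alternative 0.1. No profitable deviation — NE.
(Snipe, Aggressive): Bidder 1 can switch to Jump (4.8 → 5.6). Not NE.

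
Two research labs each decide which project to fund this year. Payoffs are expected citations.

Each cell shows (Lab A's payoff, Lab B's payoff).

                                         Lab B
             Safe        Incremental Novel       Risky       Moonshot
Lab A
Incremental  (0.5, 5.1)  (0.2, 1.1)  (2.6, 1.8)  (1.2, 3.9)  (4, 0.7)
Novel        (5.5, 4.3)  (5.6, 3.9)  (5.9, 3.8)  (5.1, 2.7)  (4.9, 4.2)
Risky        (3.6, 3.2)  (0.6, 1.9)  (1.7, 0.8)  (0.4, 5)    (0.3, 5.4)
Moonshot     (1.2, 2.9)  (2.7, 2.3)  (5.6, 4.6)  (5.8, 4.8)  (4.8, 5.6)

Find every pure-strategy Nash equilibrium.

For each strategy profile, look for a profitable unilateral deviation.
(Incremental, Safe): Lab A can switch to Novel (0.5 → 5.5). Not NE.
(Incremental, Incremental): Lab A can switch to Novel (0.2 → 5.6). Not NE.
(Incremental, Novel): Lab A can switch to Novel (2.6 → 5.9). Not NE.
(Incremental, Risky): Lab A can switch to Novel (1.2 → 5.1). Not NE.
(Incremental, Moonshot): Lab A can switch to Novel (4 → 4.9). Not NE.
(Novel, Safe): Lab A gets 5.5, best alternative 3.6; Lab B gets 4.3, best alternative 4.2. No profitable deviation — NE.
(Novel, Incremental): Lab B can switch to Safe (3.9 → 4.3). Not NE.
(Novel, Novel): Lab B can switch to Safe (3.8 → 4.3). Not NE.
(Novel, Risky): Lab A can switch to Moonshot (5.1 → 5.8). Not NE.
(Novel, Moonshot): Lab B can switch to Safe (4.2 → 4.3). Not NE.
(Risky, Safe): Lab A can switch to Novel (3.6 → 5.5). Not NE.
(The remaining 9 profiles each have a profitable deviation by the same check.)

The unique pure-strategy Nash equilibrium is (Novel, Safe).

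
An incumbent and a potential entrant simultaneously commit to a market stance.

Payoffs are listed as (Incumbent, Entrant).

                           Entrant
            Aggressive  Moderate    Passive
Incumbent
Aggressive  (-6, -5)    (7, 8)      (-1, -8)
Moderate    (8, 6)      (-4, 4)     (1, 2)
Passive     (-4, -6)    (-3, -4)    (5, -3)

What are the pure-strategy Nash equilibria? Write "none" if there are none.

For each strategy profile, look for a profitable unilateral deviation.
(Aggressive, Aggressive): Incumbent can switch to Moderate (-6 → 8). Not NE.
(Aggressive, Moderate): Incumbent gets 7, best alternative -3; Entrant gets 8, best alternative -5. No profitable deviation — NE.
(Aggressive, Passive): Incumbent can switch to Moderate (-1 → 1). Not NE.
(Moderate, Aggressive): Incumbent gets 8, best alternative -4; Entrant gets 6, best alternative 4. No profitable deviation — NE.
(Moderate, Moderate): Incumbent can switch to Aggressive (-4 → 7). Not NE.
(Moderate, Passive): Incumbent can switch to Passive (1 → 5). Not NE.
(Passive, Aggressive): Incumbent can switch to Moderate (-4 → 8). Not NE.
(Passive, Moderate): Incumbent can switch to Aggressive (-3 → 7). Not NE.
(Passive, Passive): Incumbent gets 5, best alternative 1; Entrant gets -3, best alternative -4. No profitable deviation — NE.

(Aggressive, Moderate); (Moderate, Aggressive); (Passive, Passive)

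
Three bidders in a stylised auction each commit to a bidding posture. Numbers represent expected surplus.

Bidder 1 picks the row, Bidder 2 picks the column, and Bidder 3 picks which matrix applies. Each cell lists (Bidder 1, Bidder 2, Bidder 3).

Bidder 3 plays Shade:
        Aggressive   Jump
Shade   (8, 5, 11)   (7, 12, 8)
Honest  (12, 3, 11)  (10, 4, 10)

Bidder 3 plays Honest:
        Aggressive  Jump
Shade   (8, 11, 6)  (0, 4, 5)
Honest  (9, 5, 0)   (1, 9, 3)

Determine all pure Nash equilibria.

Bidder 1 against (Aggressive, Shade): payoffs 8, 12 → best response Honest.
Bidder 1 against (Aggressive, Honest): payoffs 8, 9 → best response Honest.
Bidder 1 against (Jump, Shade): payoffs 7, 10 → best response Honest.
Bidder 1 against (Jump, Honest): payoffs 0, 1 → best response Honest.
Bidder 2 against (Shade, Shade): payoffs 5, 12 → best response Jump.
Bidder 2 against (Shade, Honest): payoffs 11, 4 → best response Aggressive.
Bidder 2 against (Honest, Shade): payoffs 3, 4 → best response Jump.
Bidder 2 against (Honest, Honest): payoffs 5, 9 → best response Jump.
Bidder 3 against (Shade, Aggressive): payoffs 11, 6 → best response Shade.
Bidder 3 against (Shade, Jump): payoffs 8, 5 → best response Shade.
Bidder 3 against (Honest, Aggressive): payoffs 11, 0 → best response Shade.
Bidder 3 against (Honest, Jump): payoffs 10, 3 → best response Shade.
Mutual best responses: (Honest, Jump, Shade).

Pure NE: (Honest, Jump, Shade)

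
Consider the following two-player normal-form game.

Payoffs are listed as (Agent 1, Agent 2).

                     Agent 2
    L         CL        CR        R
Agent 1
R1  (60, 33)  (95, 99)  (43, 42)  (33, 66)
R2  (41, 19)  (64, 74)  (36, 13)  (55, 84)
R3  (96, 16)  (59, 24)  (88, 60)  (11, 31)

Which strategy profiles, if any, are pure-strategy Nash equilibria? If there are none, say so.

(R1, L): Agent 1 can switch to R3 (60 → 96). Not NE.
(R1, CL): Agent 1 gets 95, best alternative 64; Agent 2 gets 99, best alternative 66. No profitable deviation — NE.
(R1, CR): Agent 1 can switch to R3 (43 → 88). Not NE.
(R1, R): Agent 1 can switch to R2 (33 → 55). Not NE.
(R2, L): Agent 1 can switch to R1 (41 → 60). Not NE.
(R2, CL): Agent 1 can switch to R1 (64 → 95). Not NE.
(R2, CR): Agent 1 can switch to R1 (36 → 43). Not NE.
(R2, R): Agent 1 gets 55, best alternative 33; Agent 2 gets 84, best alternative 74. No profitable deviation — NE.
(R3, L): Agent 2 can switch to CL (16 → 24). Not NE.
(R3, CL): Agent 1 can switch to R1 (59 → 95). Not NE.
(R3, CR): Agent 1 gets 88, best alternative 43; Agent 2 gets 60, best alternative 31. No profitable deviation — NE.
(The remaining 1 profile has a profitable deviation by the same check.)

(R1, CL) and (R2, R) and (R3, CR)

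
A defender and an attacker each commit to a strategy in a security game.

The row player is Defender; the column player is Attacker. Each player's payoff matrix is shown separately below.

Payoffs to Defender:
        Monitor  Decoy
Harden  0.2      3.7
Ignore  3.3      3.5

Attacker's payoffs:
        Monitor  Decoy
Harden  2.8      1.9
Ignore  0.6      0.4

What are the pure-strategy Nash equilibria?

Pure NE: (Ignore, Monitor)

(Harden, Monitor): Defender can switch to Ignore (0.2 → 3.3). Not NE.
(Harden, Decoy): Attacker can switch to Monitor (1.9 → 2.8). Not NE.
(Ignore, Monitor): Defender gets 3.3, best alternative 0.2; Attacker gets 0.6, best alternative 0.4. No profitable deviation — NE.
(Ignore, Decoy): Defender can switch to Harden (3.5 → 3.7). Not NE.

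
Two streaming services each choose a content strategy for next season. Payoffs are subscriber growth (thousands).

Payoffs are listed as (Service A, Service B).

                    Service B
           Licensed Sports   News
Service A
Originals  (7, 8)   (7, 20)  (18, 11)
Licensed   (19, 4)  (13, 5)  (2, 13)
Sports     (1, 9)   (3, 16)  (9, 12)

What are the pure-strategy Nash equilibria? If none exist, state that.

(Originals, Licensed): Service A can switch to Licensed (7 → 19). Not NE.
(Originals, Sports): Service A can switch to Licensed (7 → 13). Not NE.
(Originals, News): Service B can switch to Sports (11 → 20). Not NE.
(Licensed, Licensed): Service B can switch to Sports (4 → 5). Not NE.
(Licensed, Sports): Service B can switch to News (5 → 13). Not NE.
(Licensed, News): Service A can switch to Originals (2 → 18). Not NE.
(Sports, Licensed): Service A can switch to Originals (1 → 7). Not NE.
(Sports, Sports): Service A can switch to Originals (3 → 7). Not NE.
(Sports, News): Service A can switch to Originals (9 → 18). Not NE.

This game has no pure Nash equilibrium.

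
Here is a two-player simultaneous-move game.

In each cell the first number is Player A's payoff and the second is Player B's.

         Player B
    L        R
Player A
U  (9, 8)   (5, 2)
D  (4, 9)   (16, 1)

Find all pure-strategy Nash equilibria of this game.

(U, L)

Player A against L: payoffs 9, 4 → best response U.
Player A against R: payoffs 5, 16 → best response D.
Player B against U: payoffs 8, 2 → best response L.
Player B against D: payoffs 9, 1 → best response L.
Mutual best responses: (U, L).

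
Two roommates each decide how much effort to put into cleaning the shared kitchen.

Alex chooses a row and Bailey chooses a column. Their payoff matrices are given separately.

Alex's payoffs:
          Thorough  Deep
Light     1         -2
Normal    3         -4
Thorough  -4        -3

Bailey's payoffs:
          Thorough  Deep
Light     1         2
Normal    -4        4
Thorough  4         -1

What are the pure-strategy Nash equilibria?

The unique pure-strategy Nash equilibrium is (Light, Deep).

Mark each player's best response to every combination of opponents' strategies; a profile where every player is best-responding is a pure Nash equilibrium.
Alex against Thorough: payoffs 1, 3, -4 → best response Normal.
Alex against Deep: payoffs -2, -4, -3 → best response Light.
Bailey against Light: payoffs 1, 2 → best response Deep.
Bailey against Normal: payoffs -4, 4 → best response Deep.
Bailey against Thorough: payoffs 4, -1 → best response Thorough.
Mutual best responses: (Light, Deep).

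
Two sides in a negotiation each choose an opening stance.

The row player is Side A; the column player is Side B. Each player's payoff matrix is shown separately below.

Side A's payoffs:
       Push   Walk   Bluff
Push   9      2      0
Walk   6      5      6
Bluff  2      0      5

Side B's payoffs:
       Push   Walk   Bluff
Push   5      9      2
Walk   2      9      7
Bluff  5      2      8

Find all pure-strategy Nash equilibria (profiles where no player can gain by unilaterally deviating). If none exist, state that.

Side A against Push: payoffs 9, 6, 2 → best response Push.
Side A against Walk: payoffs 2, 5, 0 → best response Walk.
Side A against Bluff: payoffs 0, 6, 5 → best response Walk.
Side B against Push: payoffs 5, 9, 2 → best response Walk.
Side B against Walk: payoffs 2, 9, 7 → best response Walk.
Side B against Bluff: payoffs 5, 2, 8 → best response Bluff.
Mutual best responses: (Walk, Walk).

The unique pure-strategy Nash equilibrium is (Walk, Walk).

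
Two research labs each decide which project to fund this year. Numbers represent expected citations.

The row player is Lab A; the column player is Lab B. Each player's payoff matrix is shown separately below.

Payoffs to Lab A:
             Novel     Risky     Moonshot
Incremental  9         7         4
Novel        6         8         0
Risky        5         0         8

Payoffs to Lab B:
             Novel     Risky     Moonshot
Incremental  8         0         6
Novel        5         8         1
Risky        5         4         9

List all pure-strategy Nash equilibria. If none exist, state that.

Mark each player's best response to every combination of opponents' strategies; a profile where every player is best-responding is a pure Nash equilibrium.
Lab A against Novel: payoffs 9, 6, 5 → best response Incremental.
Lab A against Risky: payoffs 7, 8, 0 → best response Novel.
Lab A against Moonshot: payoffs 4, 0, 8 → best response Risky.
Lab B against Incremental: payoffs 8, 0, 6 → best response Novel.
Lab B against Novel: payoffs 5, 8, 1 → best response Risky.
Lab B against Risky: payoffs 5, 4, 9 → best response Moonshot.
Mutual best responses: (Incremental, Novel); (Novel, Risky); (Risky, Moonshot).

The pure Nash equilibria are (Incremental, Novel) and (Novel, Risky) and (Risky, Moonshot).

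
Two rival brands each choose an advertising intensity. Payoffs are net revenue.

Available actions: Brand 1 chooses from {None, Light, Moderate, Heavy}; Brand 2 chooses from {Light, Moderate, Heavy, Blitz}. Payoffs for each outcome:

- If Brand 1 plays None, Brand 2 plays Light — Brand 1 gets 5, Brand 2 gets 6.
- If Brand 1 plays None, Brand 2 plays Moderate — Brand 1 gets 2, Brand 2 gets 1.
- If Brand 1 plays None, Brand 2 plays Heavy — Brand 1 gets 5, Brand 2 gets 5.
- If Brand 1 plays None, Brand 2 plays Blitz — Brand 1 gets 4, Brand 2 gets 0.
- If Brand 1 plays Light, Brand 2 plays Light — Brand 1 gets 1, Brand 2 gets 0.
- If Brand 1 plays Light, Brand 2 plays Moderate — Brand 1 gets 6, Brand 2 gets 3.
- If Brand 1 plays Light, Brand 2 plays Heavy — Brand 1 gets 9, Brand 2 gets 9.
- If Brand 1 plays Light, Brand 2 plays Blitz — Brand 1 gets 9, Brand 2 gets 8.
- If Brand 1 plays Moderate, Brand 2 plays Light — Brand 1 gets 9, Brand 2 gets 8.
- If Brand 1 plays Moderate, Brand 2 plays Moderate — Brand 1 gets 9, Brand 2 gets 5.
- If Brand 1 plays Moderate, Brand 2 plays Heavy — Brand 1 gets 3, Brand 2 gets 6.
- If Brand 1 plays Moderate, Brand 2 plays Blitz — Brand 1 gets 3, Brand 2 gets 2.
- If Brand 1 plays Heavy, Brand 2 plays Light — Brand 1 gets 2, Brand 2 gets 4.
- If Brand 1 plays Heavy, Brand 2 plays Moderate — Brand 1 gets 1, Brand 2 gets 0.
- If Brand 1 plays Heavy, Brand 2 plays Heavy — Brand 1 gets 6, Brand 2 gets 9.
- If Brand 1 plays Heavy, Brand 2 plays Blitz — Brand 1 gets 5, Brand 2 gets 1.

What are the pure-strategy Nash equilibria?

(None, Light): Brand 1 can switch to Moderate (5 → 9). Not NE.
(None, Moderate): Brand 1 can switch to Light (2 → 6). Not NE.
(None, Heavy): Brand 1 can switch to Light (5 → 9). Not NE.
(None, Blitz): Brand 1 can switch to Light (4 → 9). Not NE.
(Light, Light): Brand 1 can switch to None (1 → 5). Not NE.
(Light, Moderate): Brand 1 can switch to Moderate (6 → 9). Not NE.
(Light, Heavy): Brand 1 gets 9, best alternative 6; Brand 2 gets 9, best alternative 8. No profitable deviation — NE.
(Light, Blitz): Brand 2 can switch to Heavy (8 → 9). Not NE.
(Moderate, Light): Brand 1 gets 9, best alternative 5; Brand 2 gets 8, best alternative 6. No profitable deviation — NE.
(Moderate, Moderate): Brand 2 can switch to Light (5 → 8). Not NE.
(Moderate, Heavy): Brand 1 can switch to None (3 → 5). Not NE.
(Moderate, Blitz): Brand 1 can switch to None (3 → 4). Not NE.
(The remaining 4 profiles each have a profitable deviation by the same check.)

Pure-strategy Nash equilibria: (Light, Heavy); (Moderate, Light)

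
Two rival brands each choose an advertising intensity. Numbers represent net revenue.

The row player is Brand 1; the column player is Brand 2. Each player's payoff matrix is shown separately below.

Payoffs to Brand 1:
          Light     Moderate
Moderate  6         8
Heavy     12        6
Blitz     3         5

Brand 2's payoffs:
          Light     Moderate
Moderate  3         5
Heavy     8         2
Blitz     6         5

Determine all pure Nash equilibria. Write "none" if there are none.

Check each profile: it is a Nash equilibrium iff no player can strictly gain by switching unilaterally.
(Moderate, Light): Brand 1 can switch to Heavy (6 → 12). Not NE.
(Moderate, Moderate): Brand 1 gets 8, best alternative 6; Brand 2 gets 5, best alternative 3. No profitable deviation — NE.
(Heavy, Light): Brand 1 gets 12, best alternative 6; Brand 2 gets 8, best alternative 2. No profitable deviation — NE.
(Heavy, Moderate): Brand 1 can switch to Moderate (6 → 8). Not NE.
(Blitz, Light): Brand 1 can switch to Moderate (3 → 6). Not NE.
(Blitz, Moderate): Brand 1 can switch to Moderate (5 → 8). Not NE.

Pure-strategy Nash equilibria: (Moderate, Moderate) and (Heavy, Light)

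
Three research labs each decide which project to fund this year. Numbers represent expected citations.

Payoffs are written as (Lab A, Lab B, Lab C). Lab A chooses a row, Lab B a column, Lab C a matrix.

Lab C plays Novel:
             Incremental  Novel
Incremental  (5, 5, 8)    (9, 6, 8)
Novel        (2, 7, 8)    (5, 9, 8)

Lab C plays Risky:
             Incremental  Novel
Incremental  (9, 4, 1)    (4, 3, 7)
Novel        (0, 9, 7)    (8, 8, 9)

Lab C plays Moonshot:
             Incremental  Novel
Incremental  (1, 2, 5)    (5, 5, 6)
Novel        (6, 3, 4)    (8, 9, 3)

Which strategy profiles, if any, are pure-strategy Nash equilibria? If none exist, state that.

Lab A against (Incremental, Novel): payoffs 5, 2 → best response Incremental.
Lab A against (Incremental, Risky): payoffs 9, 0 → best response Incremental.
Lab A against (Incremental, Moonshot): payoffs 1, 6 → best response Novel.
Lab A against (Novel, Novel): payoffs 9, 5 → best response Incremental.
Lab A against (Novel, Risky): payoffs 4, 8 → best response Novel.
Lab A against (Novel, Moonshot): payoffs 5, 8 → best response Novel.
Lab B against (Incremental, Novel): payoffs 5, 6 → best response Novel.
Lab B against (Incremental, Risky): payoffs 4, 3 → best response Incremental.
Lab B against (Incremental, Moonshot): payoffs 2, 5 → best response Novel.
Lab B against (Novel, Novel): payoffs 7, 9 → best response Novel.
Lab B against (Novel, Risky): payoffs 9, 8 → best response Incremental.
Lab B against (Novel, Moonshot): payoffs 3, 9 → best response Novel.
Lab C against (Incremental, Incremental): payoffs 8, 1, 5 → best response Novel.
Lab C against (Incremental, Novel): payoffs 8, 7, 6 → best response Novel.
Lab C against (Novel, Incremental): payoffs 8, 7, 4 → best response Novel.
Lab C against (Novel, Novel): payoffs 8, 9, 3 → best response Risky.
Mutual best responses: (Incremental, Novel, Novel).

(Incremental, Novel, Novel)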